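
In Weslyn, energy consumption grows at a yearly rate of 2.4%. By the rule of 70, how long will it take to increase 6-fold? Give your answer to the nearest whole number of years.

Doubling time ≈ 70/2.4 = 29.17 years.
6× is log₂ 6 ≈ 2.58 doublings, so ≈ 2.58 × 29.17 = 75 years.

about 75 years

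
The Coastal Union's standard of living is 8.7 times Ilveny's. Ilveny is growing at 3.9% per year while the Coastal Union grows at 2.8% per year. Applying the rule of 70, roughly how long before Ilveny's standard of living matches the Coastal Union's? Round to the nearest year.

around 199 years

What matters is the difference: 1.1 pp.
Rule of 70 on the gap: the ratio halves every 70/1.1 ≈ 63.64 years.
An 8.7 times gap takes log₂(8.7) ≈ 3.12 halvings to close: 3.12 × 63.64 ≈ 199 years.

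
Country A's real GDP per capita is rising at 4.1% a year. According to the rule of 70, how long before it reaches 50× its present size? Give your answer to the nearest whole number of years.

One doubling takes 70/4.1 = 17.07 years.
Reaching 50× takes log₂(50) ≈ 5.64 doublings.
5.64 × 17.07 ≈ 96 years.

≈ 96 years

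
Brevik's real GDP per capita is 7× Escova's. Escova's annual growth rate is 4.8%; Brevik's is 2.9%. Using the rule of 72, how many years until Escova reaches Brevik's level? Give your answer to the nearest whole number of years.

Escova gains on Brevik at 4.8% − 2.9% = 1.9 points a year.
At that relative rate the gap halves every 72/1.9 ≈ 37.89 years.
A 7× gap takes log₂(7) ≈ 2.81 halvings to close: 2.81 × 37.89 ≈ 106 years.

106 years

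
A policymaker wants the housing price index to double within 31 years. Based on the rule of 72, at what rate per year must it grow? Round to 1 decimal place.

72 / 31 ≈ 2.32, so about 2.3% per year.

≈ 2.3%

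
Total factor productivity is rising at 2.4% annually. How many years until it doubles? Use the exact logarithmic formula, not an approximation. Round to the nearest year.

29 years

t = ln(2) / ln(1 + 0.024) = 0.6931 / 0.023717 ≈ 29.22.
≈ 29 years.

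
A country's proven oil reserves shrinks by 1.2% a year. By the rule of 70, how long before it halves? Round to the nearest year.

58 years

The rule works in reverse for decay: 70/1.2 ≈ 58.33 years to halve.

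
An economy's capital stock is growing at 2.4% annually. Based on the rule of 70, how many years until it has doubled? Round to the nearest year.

At 2.4%, doubling takes about 70/2.4 = 29.17 years.

roughly 29 years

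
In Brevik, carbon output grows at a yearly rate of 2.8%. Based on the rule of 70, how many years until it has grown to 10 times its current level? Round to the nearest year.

At 2.8% it doubles every 70/2.8 ≈ 25.00 years.
Reaching 10× takes log₂(10) ≈ 3.32 doublings.
3.32 × 25.00 ≈ 83 years.

about 83 years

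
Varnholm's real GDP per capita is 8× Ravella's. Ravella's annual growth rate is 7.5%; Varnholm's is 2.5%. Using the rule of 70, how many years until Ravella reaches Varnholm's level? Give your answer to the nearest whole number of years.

The growth-rate gap is 7.5% − 2.5% = 5 percentage points.
So the ratio between them halves every 70/5 ≈ 14.00 years.
An 8× gap closes after 3 halvings: 3 × 14.00 ≈ 42 years.

roughly 42 years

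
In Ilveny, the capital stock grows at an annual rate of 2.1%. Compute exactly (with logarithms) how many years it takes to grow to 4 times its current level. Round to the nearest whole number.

t = ln(4) / ln(1 + 0.021) = 1.3863 / 0.020783 ≈ 66.70.
≈ 67 years.

67 years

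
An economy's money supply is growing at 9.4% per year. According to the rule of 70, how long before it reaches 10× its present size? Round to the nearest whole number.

At 9.4% it doubles every 70/9.4 ≈ 7.45 years.
10× is log₂ 10 ≈ 3.32 doublings, so ≈ 3.32 × 7.45 = 25 years.

≈ 25 years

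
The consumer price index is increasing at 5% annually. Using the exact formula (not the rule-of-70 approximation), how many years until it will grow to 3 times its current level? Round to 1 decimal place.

22.5 years

t = ln(3) / ln(1 + 0.05) = 1.0986 / 0.048790 ≈ 22.52.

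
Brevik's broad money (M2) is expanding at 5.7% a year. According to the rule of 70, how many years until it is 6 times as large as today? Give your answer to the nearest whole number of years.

roughly 32 years

Doubling time ≈ 70/5.7 = 12.28 years.
Reaching 6× takes log₂(6) ≈ 2.58 doublings.
2.58 × 12.28 ≈ 32 years.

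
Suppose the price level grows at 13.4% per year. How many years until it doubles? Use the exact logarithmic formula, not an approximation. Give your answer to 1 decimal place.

5.5 years

t = ln(2) / ln(1 + 0.134) = 0.6931 / 0.125751 ≈ 5.51.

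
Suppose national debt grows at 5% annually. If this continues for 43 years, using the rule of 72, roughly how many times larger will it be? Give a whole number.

At 5% one doubling takes ≈ 14.40 years; 43 years is 3 of them, so ×8.

approximately 8 times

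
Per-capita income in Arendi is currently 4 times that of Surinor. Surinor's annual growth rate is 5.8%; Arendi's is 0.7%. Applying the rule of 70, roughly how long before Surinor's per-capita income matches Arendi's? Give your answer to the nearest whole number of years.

about 27 years

Surinor gains on Arendi at 5.8% − 0.7% = 5.1 points a year.
At that relative rate the gap halves every 70/5.1 ≈ 13.73 years.
A 4 times gap closes after 2 halvings: 2 × 13.73 ≈ 27 years.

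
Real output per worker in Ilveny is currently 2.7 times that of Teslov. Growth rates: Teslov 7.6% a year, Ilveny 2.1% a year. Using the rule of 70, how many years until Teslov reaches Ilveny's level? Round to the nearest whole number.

around 18 years

Teslov gains on Ilveny at 7.6% − 2.1% = 5.5 points a year.
At that relative rate the gap halves every 70/5.5 ≈ 12.73 years.
A 2.7 times gap takes log₂(2.7) ≈ 1.43 halvings to close: 1.43 × 12.73 ≈ 18 years.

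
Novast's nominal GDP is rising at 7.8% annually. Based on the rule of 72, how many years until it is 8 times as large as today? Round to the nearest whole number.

about 28 years

Doubling time ≈ 72/7.8 = 9.23 years.
8 = 2^3, so 3 doublings → 28 years.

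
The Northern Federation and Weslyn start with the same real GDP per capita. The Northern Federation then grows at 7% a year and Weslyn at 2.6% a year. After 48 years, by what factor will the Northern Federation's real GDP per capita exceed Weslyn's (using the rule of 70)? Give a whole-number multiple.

the Northern Federation pulls ahead at 4.4 pp per year, so the ratio doubles every 70/4.4 ≈ 15.91 years.
In 48 years that's 3.02 doublings: 2^3.02 ≈ 8.

≈ 8 times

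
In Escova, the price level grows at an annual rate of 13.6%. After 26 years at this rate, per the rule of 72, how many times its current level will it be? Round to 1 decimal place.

roughly 30.1 times

Doubling time ≈ 72/13.6 = 5.29 years.
26 years / 5.29 ≈ 4.91 doublings → factor 2^4.91 ≈ 30.1.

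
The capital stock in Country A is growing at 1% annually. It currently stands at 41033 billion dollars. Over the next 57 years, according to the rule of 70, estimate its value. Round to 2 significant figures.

Doubling time ≈ 70/1 = 70.00 years.
57 years is 57/70.00 ≈ 0.81 doublings, a factor of 2^0.81 ≈ 1.75.
41033 × 1.75 ≈ 72000 billion dollars.

≈ 72000 billion dollars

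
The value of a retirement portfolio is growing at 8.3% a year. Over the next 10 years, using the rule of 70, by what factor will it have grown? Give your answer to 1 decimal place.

around 2.3 times

Doubling time ≈ 70/8.3 = 8.43 years.
10 years / 8.43 ≈ 1.19 doublings → factor 2^1.19 ≈ 2.3.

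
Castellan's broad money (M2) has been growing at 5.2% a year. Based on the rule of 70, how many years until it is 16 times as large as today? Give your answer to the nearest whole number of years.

One doubling takes 70/5.2 = 13.46 years.
16 = 2^4, so 4 doublings → 54 years.

around 54 years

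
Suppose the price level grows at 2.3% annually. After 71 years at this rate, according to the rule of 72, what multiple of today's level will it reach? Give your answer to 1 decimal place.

4.8 times

Doubles every ≈ 31.30 years (72/2.3).
71 years is 2.27 doublings; 2^2.27 ≈ 4.8×.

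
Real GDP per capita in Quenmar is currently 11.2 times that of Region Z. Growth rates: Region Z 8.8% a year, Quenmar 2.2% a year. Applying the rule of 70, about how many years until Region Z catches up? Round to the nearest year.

about 37 years

The growth-rate gap is 8.8% − 2.2% = 6.6 percentage points.
So the ratio between them halves every 70/6.6 ≈ 10.61 years.
An 11.2 times gap takes log₂(11.2) ≈ 3.49 halvings to close: 3.49 × 10.61 ≈ 37 years.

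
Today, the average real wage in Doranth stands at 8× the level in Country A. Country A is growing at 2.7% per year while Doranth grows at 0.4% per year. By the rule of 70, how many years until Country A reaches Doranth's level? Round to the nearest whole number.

The growth-rate gap is 2.7% − 0.4% = 2.3 percentage points.
So the ratio between them halves every 70/2.3 ≈ 30.43 years.
An 8× gap closes after 3 halvings: 3 × 30.43 ≈ 91 years.

roughly 91 years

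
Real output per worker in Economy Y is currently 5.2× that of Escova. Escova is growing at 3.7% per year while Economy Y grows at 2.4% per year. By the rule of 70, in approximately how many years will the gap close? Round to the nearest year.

The growth-rate gap is 3.7% − 2.4% = 1.3 percentage points.
So the ratio between them halves every 70/1.3 ≈ 53.85 years.
A 5.2× gap takes log₂(5.2) ≈ 2.38 halvings to close: 2.38 × 53.85 ≈ 128 years.

around 128 years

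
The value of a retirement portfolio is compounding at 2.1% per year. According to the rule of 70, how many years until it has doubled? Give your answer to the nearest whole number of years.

33 years

At 2.1%, doubling takes about 70/2.1 = 33.33 years.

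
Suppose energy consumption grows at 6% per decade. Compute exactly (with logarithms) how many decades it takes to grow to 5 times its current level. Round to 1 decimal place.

27.6 decades

t = ln(5) / ln(1 + 0.06) = 1.6094 / 0.058269 ≈ 27.62.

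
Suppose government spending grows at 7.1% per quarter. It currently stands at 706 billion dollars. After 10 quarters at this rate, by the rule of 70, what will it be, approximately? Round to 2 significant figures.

around 1400 billion dollars

Doubling time ≈ 70/7.1 = 9.86 quarters.
10 quarters is 10/9.86 ≈ 1.01 doublings, a factor of 2^1.01 ≈ 2.01.
706 × 2.01 ≈ 1400 billion dollars.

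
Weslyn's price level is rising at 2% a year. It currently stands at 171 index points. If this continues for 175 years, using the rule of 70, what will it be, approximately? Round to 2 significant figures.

approximately 5500 index points

Doubling time ≈ 70/2 = 35.00 years.
175 years is 175/35.00 ≈ 5.00 doublings, a factor of 2^5.00 ≈ 32.00.
171 × 32.00 ≈ 5500 index points.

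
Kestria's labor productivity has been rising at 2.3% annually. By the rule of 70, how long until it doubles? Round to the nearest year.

approximately 30 years

Doubling time ≈ 70 / 2.3 = 30.43 years.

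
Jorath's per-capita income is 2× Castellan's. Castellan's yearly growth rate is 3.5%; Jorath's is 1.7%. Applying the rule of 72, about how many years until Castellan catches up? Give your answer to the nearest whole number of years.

roughly 40 years

The growth-rate gap is 3.5% − 1.7% = 1.8 percentage points.
So the ratio between them halves every 72/1.8 ≈ 40.00 years.
A 2× gap closes after 1 halving: 1 × 40.00 ≈ 40 years.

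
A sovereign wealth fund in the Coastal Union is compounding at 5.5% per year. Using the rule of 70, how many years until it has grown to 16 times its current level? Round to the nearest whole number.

about 51 years

Doubling time ≈ 70/5.5 = 12.73 years.
16 = 2^4, so 4 doublings → 51 years.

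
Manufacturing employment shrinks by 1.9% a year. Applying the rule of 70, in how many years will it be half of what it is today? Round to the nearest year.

≈ 37 years

Falling at 1.9%, it halves about every 70/1.9 = 36.84 years.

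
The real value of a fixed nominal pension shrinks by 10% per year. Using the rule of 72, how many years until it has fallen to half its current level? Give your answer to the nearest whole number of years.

roughly 7 years

Halving time ≈ 72 / 10 = 7.20 → 7 years.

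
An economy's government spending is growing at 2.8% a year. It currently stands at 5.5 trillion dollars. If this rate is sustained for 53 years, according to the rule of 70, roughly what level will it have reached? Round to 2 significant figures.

approximately 24 trillion dollars

Doubling time ≈ 70/2.8 = 25.00 years.
53 years is 53/25.00 ≈ 2.12 doublings, a factor of 2^2.12 ≈ 4.35.
5.5 × 4.35 ≈ 24 trillion dollars.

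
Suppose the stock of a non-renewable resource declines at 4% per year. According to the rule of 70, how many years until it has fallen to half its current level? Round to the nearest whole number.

around 18 years

Halving time ≈ 70 / 4 = 17.50 → 18 years.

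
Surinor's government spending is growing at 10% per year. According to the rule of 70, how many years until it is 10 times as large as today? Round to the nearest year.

At 10% it doubles every 70/10 ≈ 7.00 years.
Reaching 10× takes log₂(10) ≈ 3.32 doublings.
3.32 × 7.00 ≈ 23 years.

23 years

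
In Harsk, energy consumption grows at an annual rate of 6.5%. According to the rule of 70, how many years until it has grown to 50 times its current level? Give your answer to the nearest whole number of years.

Doubling time ≈ 70/6.5 = 10.77 years.
50× is log₂ 50 ≈ 5.64 doublings, so ≈ 5.64 × 10.77 = 61 years.

approximately 61 years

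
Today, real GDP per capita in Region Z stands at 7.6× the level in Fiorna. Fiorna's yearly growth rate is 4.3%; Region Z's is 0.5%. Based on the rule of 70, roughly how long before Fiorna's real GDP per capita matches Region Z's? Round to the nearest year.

54 years

The growth-rate gap is 4.3% − 0.5% = 3.8 percentage points.
So the ratio between them halves every 70/3.8 ≈ 18.42 years.
A 7.6× gap takes log₂(7.6) ≈ 2.93 halvings to close: 2.93 × 18.42 ≈ 54 years.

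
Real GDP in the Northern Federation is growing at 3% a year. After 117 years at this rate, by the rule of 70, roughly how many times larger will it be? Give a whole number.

roughly 32 times

Doubling time ≈ 70/3 = 23.33 years.
117/23.33 ≈ 5 doublings, so about 2^5 = 32×.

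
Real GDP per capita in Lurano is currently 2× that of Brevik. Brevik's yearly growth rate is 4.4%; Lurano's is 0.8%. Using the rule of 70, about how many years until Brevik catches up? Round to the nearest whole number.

approximately 19 years

What matters is the difference: 3.6 pp.
Rule of 70 on the gap: the ratio halves every 70/3.6 ≈ 19.44 years.
A 2× gap closes after 1 halving: 1 × 19.44 ≈ 19 years.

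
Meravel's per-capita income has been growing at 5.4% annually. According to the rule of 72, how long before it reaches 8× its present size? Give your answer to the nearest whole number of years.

about 40 years

Doubling time ≈ 72/5.4 = 13.33 years.
8 = 2^3, so 3 doublings → 40 years.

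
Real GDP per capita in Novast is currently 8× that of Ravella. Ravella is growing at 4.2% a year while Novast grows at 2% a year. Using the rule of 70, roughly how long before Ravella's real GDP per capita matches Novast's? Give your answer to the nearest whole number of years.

about 95 years

What matters is the difference: 2.2 pp.
Rule of 70 on the gap: the ratio halves every 70/2.2 ≈ 31.82 years.
An 8× gap closes after 3 halvings: 3 × 31.82 ≈ 95 years.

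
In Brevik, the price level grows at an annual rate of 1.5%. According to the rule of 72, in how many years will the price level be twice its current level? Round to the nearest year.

72/1.5 ≈ 48.00, so it doubles roughly every 48 years.

around 48 years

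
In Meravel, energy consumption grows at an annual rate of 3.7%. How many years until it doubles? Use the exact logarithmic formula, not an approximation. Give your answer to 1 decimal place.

19.1 years

t = ln(2) / ln(1 + 0.037) = 0.6931 / 0.036332 ≈ 19.08.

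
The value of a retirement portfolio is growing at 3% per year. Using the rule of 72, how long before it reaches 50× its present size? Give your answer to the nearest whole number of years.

One doubling takes 72/3 = 24.00 years.
Reaching 50× takes log₂(50) ≈ 5.64 doublings.
5.64 × 24.00 ≈ 135 years.

about 135 years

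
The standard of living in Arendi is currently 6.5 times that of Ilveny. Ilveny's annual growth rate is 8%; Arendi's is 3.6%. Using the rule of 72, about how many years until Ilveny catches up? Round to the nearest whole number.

about 44 years

Ilveny gains on Arendi at 8% − 3.6% = 4.4 points a year.
At that relative rate the gap halves every 72/4.4 ≈ 16.36 years.
A 6.5 times gap takes log₂(6.5) ≈ 2.70 halvings to close: 2.70 × 16.36 ≈ 44 years.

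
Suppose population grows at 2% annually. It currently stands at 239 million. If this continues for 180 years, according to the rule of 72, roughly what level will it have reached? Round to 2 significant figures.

≈ 7600 million

It doubles every 72/2 ≈ 36.00 years, so 180 years is 5.00 doublings.
2^5.00 ≈ 32.00; 239 × 32.00 ≈ 7600 million.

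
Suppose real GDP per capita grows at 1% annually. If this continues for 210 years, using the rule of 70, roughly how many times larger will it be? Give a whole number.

around 8 times

At 1% one doubling takes ≈ 70.00 years; 210 years is 3 of them, so ×8.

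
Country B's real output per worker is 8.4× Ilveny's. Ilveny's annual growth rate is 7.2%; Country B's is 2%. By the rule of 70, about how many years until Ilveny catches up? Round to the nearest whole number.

Ilveny gains on Country B at 7.2% − 2% = 5.2 points a year.
At that relative rate the gap halves every 70/5.2 ≈ 13.46 years.
An 8.4× gap takes log₂(8.4) ≈ 3.07 halvings to close: 3.07 × 13.46 ≈ 41 years.

around 41 years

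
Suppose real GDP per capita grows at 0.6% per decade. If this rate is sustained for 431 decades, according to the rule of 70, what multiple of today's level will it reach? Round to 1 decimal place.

12.9 times

Doubling time ≈ 70/0.6 = 116.67 decades.
431 decades / 116.67 ≈ 3.69 doublings → factor 2^3.69 ≈ 12.9.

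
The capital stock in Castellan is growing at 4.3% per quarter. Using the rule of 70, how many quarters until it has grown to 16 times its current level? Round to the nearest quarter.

roughly 65 quarters

One doubling takes 70/4.3 = 16.28 quarters.
16 = 2^4, so 4 doublings → 65 quarters.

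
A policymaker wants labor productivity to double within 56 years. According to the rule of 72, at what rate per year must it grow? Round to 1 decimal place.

72 / 56 ≈ 1.29, so about 1.3% per year.

≈ 1.3%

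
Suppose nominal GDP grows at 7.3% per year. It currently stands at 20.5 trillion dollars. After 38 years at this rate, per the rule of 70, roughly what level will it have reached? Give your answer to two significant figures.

≈ 320 trillion dollars

It doubles every 70/7.3 ≈ 9.59 years, so 38 years is 3.96 doublings.
2^3.96 ≈ 15.56; 20.5 × 15.56 ≈ 320 trillion dollars.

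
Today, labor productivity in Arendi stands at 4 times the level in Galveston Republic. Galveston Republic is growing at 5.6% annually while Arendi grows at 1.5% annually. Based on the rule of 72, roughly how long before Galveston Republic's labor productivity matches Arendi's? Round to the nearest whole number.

What matters is the difference: 4.1 pp.
Rule of 72 on the gap: the ratio halves every 72/4.1 ≈ 17.56 years.
A 4 times gap closes after 2 halvings: 2 × 17.56 ≈ 35 years.

roughly 35 years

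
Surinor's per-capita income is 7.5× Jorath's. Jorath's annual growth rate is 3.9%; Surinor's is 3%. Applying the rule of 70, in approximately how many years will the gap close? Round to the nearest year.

226 years

The growth-rate gap is 3.9% − 3% = 0.9 percentage points.
So the ratio between them halves every 70/0.9 ≈ 77.78 years.
A 7.5× gap takes log₂(7.5) ≈ 2.91 halvings to close: 2.91 × 77.78 ≈ 226 years.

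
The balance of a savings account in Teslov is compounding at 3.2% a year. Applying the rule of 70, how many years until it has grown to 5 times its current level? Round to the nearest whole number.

Doubling time ≈ 70/3.2 = 21.88 years.
Reaching 5× takes log₂(5) ≈ 2.32 doublings.
2.32 × 21.88 ≈ 51 years.

roughly 51 years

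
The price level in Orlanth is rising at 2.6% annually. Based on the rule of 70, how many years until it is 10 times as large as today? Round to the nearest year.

roughly 89 years

One doubling takes 70/2.6 = 26.92 years.
10× is log₂ 10 ≈ 3.32 doublings, so ≈ 3.32 × 26.92 = 89 years.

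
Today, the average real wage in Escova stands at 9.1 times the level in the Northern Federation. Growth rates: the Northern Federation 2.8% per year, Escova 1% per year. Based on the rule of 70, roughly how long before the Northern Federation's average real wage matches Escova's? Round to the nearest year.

124 years

The growth-rate gap is 2.8% − 1% = 1.8 percentage points.
So the ratio between them halves every 70/1.8 ≈ 38.89 years.
A 9.1 times gap takes log₂(9.1) ≈ 3.19 halvings to close: 3.19 × 38.89 ≈ 124 years.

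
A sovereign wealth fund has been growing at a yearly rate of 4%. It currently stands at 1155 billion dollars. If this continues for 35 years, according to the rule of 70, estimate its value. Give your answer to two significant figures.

It doubles every 70/4 ≈ 17.50 years, so 35 years is 2.00 doublings.
2^2.00 ≈ 4.00; 1155 × 4.00 ≈ 4600 billion dollars.

about 4600 billion dollars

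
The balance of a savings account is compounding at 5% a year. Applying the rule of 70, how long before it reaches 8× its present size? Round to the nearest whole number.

At 5% it doubles every 70/5 ≈ 14.00 years.
8× is 3 doublings, so 3 × 14.00 ≈ 42 years.

roughly 42 years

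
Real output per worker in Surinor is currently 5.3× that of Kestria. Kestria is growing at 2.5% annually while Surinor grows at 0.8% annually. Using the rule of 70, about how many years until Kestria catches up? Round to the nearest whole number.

roughly 99 years

What matters is the difference: 1.7 pp.
Rule of 70 on the gap: the ratio halves every 70/1.7 ≈ 41.18 years.
A 5.3× gap takes log₂(5.3) ≈ 2.41 halvings to close: 2.41 × 41.18 ≈ 99 years.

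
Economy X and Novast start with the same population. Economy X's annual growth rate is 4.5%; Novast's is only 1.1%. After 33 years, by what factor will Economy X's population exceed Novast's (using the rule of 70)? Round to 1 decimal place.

Economy X pulls ahead at 3.4 pp per year, so the ratio doubles every 70/3.4 ≈ 20.59 years.
In 33 years that's 1.60 doublings: 2^1.60 ≈ 3.0.

approximately 3.0 times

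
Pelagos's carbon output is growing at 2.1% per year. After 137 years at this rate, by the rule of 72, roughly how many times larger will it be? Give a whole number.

approximately 16 times

72/2.1 ≈ 34.29 years per doubling.
137 years fits 4 doublings: 2^4 = 16.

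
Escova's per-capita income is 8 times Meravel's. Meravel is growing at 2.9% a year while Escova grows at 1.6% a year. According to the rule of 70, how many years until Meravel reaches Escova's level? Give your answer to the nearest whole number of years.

162 years

The growth-rate gap is 2.9% − 1.6% = 1.3 percentage points.
So the ratio between them halves every 70/1.3 ≈ 53.85 years.
An 8 times gap closes after 3 halvings: 3 × 53.85 ≈ 162 years.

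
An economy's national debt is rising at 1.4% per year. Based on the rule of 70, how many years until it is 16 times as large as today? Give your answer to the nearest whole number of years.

At 1.4% it doubles every 70/1.4 ≈ 50.00 years.
16 = 2^4, so 4 doublings → 200 years.

200 years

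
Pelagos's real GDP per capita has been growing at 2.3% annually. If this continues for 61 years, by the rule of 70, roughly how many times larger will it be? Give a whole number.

Doubling time ≈ 70/2.3 = 30.43 years.
61/30.43 ≈ 2 doublings, so about 2^2 = 4×.

roughly 4 times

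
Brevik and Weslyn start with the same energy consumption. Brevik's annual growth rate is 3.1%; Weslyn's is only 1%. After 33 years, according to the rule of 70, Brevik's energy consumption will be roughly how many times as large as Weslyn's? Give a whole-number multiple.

Rate gap = 3.1% − 1% = 2.1 points.
The ratio doubles every 70/2.1 ≈ 33.33 years.
33/33.33 ≈ 0.99 doublings → ratio ≈ 2^0.99 ≈ 2.

roughly 2 times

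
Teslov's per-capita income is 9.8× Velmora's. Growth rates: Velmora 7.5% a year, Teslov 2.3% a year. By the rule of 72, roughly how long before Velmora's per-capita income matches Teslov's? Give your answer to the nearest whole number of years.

What matters is the difference: 5.2 pp.
Rule of 72 on the gap: the ratio halves every 72/5.2 ≈ 13.85 years.
A 9.8× gap takes log₂(9.8) ≈ 3.29 halvings to close: 3.29 × 13.85 ≈ 46 years.

46 years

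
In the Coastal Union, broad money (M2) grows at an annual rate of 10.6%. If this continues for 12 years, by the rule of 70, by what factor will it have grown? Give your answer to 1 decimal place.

3.5 times

Doubling time ≈ 70/10.6 = 6.60 years.
12 years / 6.60 ≈ 1.82 doublings → factor 2^1.82 ≈ 3.5.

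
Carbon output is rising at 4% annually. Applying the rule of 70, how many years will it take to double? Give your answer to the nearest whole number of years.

around 18 years

70/4 ≈ 17.50, so it doubles roughly every 18 years.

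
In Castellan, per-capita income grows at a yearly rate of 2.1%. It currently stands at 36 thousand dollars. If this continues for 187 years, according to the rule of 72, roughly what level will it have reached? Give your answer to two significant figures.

1600 thousand dollars

Doubling time ≈ 72/2.1 = 34.29 years.
187 years is 187/34.29 ≈ 5.45 doublings, a factor of 2^5.45 ≈ 43.71.
36 × 43.71 ≈ 1600 thousand dollars.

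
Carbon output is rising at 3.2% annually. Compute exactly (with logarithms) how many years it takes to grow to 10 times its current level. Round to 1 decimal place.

t = ln(10) / ln(1 + 0.032) = 2.3026 / 0.031499 ≈ 73.10.

73.1 years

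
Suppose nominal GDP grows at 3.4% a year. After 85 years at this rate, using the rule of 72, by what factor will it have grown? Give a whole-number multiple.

72/3.4 ≈ 21.18 years per doubling.
85 years fits 4 doublings: 2^4 = 16.

roughly 16 times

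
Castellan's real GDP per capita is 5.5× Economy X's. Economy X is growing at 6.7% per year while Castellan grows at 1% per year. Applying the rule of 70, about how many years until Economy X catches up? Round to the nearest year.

approximately 30 years

The growth-rate gap is 6.7% − 1% = 5.7 percentage points.
So the ratio between them halves every 70/5.7 ≈ 12.28 years.
A 5.5× gap takes log₂(5.5) ≈ 2.46 halvings to close: 2.46 × 12.28 ≈ 30 years.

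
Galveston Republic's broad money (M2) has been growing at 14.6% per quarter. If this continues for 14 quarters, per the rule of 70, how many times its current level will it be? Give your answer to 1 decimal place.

roughly 7.6 times

Doubles every ≈ 4.79 quarters (70/14.6).
14 quarters is 2.92 doublings; 2^2.92 ≈ 7.6×.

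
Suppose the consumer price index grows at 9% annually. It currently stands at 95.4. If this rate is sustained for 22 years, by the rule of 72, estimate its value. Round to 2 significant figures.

Doubling time ≈ 72/9 = 8.00 years.
22 years is 22/8.00 ≈ 2.75 doublings, a factor of 2^2.75 ≈ 6.73.
95.4 × 6.73 ≈ 640.

around 640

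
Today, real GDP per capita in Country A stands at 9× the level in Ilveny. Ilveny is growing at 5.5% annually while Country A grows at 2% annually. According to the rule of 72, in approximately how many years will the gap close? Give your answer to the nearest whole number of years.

approximately 65 years

The growth-rate gap is 5.5% − 2% = 3.5 percentage points.
So the ratio between them halves every 72/3.5 ≈ 20.57 years.
A 9× gap takes log₂(9) ≈ 3.17 halvings to close: 3.17 × 20.57 ≈ 65 years.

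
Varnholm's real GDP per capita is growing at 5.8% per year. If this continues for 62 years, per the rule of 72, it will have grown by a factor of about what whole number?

≈ 32 times

At 5.8% one doubling takes ≈ 12.41 years; 62 years is 5 of them, so ×32.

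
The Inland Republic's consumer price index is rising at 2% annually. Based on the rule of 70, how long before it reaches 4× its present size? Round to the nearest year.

approximately 70 years

One doubling takes 70/2 = 35.00 years.
Getting to 4× needs 2 doublings: 2 × 35.00 ≈ 70 years.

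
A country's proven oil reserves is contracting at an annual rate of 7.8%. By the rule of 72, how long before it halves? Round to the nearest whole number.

approximately 9 years

Halving time ≈ 72 / 7.8 = 9.23 → 9 years.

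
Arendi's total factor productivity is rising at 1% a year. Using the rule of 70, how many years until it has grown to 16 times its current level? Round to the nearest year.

roughly 280 years

One doubling takes 70/1 = 70.00 years.
16× is 4 doublings, so 4 × 70.00 ≈ 280 years.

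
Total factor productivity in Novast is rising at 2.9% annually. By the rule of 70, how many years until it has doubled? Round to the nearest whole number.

At 2.9%, doubling takes about 70/2.9 = 24.14 years.

approximately 24 years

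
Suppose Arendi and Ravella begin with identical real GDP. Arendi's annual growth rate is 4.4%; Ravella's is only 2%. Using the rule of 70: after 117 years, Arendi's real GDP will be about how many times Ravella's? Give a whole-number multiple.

Arendi pulls ahead at 2.4 pp per year, so the ratio doubles every 70/2.4 ≈ 29.17 years.
In 117 years that's 4.01 doublings: 2^4.01 ≈ 16.

approximately 16 times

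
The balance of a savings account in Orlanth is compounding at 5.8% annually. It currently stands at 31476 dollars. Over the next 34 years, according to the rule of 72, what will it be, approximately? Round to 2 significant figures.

It doubles every 72/5.8 ≈ 12.41 years, so 34 years is 2.74 doublings.
2^2.74 ≈ 6.68; 31476 × 6.68 ≈ 210000 dollars.

roughly 210000 dollars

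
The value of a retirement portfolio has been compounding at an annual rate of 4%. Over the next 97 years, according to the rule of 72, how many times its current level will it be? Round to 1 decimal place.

approximately 41.9 times

Doubles every ≈ 18.00 years (72/4).
97 years is 5.39 doublings; 2^5.39 ≈ 41.9×.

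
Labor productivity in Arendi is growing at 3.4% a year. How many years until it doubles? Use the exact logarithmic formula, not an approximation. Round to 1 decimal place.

20.7 years

t = ln(2) / ln(1 + 0.034) = 0.6931 / 0.033435 ≈ 20.73.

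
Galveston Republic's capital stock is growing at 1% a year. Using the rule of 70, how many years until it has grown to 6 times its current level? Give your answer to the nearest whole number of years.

roughly 181 years

One doubling takes 70/1 = 70.00 years.
6× is log₂ 6 ≈ 2.58 doublings, so ≈ 2.58 × 70.00 = 181 years.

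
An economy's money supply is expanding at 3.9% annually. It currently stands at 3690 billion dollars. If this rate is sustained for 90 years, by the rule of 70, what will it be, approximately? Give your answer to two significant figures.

≈ 120000 billion dollars

Doubling time ≈ 70/3.9 = 17.95 years.
90 years is 90/17.95 ≈ 5.01 doublings, a factor of 2^5.01 ≈ 32.22.
3690 × 32.22 ≈ 120000 billion dollars.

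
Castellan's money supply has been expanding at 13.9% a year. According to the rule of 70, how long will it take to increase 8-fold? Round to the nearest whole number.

around 15 years

Doubling time ≈ 70/13.9 = 5.04 years.
Getting to 8× needs 3 doublings: 3 × 5.04 ≈ 15 years.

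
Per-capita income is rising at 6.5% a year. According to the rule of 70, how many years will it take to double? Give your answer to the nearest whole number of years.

roughly 11 years

At 6.5%, doubling takes about 70/6.5 = 10.77 years.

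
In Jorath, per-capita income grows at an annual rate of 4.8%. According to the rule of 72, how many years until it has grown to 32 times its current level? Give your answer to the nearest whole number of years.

75 years

Doubling time ≈ 72/4.8 = 15.00 years.
32 = 2^5, so 5 doublings → 75 years.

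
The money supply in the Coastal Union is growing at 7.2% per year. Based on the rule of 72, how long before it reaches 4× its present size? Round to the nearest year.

about 20 years

Doubling time ≈ 72/7.2 = 10.00 years.
4× is 2 doublings, so 2 × 10.00 ≈ 20 years.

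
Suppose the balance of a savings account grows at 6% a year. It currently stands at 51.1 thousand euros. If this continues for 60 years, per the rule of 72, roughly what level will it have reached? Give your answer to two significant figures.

It doubles every 72/6 ≈ 12.00 years, so 60 years is 5.00 doublings.
2^5.00 ≈ 32.00; 51.1 × 32.00 ≈ 1600 thousand euros.

approximately 1600 thousand euros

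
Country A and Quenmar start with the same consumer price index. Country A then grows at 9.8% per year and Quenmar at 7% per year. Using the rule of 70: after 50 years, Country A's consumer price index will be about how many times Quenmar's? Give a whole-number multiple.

approximately 4 times

Country A pulls ahead at 2.8 pp per year, so the ratio doubles every 70/2.8 ≈ 25.00 years.
In 50 years that's 2.00 doublings: 2^2.00 ≈ 4.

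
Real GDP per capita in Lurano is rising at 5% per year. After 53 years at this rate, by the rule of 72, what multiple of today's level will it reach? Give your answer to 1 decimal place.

Doubling time ≈ 72/5 = 14.40 years.
53 years / 14.40 ≈ 3.68 doublings → factor 2^3.68 ≈ 12.8.

approximately 12.8 times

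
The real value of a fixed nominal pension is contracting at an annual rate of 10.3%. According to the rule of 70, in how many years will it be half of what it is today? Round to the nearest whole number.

≈ 7 years

The rule works in reverse for decay: 70/10.3 ≈ 6.80 years to halve.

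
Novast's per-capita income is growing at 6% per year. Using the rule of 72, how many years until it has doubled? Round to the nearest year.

about 12 years

Doubling time ≈ 72 / 6 = 12.00 years.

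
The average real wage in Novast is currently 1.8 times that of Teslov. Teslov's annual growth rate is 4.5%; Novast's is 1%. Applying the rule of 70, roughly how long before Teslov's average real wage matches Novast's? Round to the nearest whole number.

≈ 17 years

What matters is the difference: 3.5 pp.
Rule of 70 on the gap: the ratio halves every 70/3.5 ≈ 20.00 years.
A 1.8 times gap takes log₂(1.8) ≈ 0.85 halvings to close: 0.85 × 20.00 ≈ 17 years.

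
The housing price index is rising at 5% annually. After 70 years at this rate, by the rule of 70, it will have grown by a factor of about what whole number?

roughly 32 times

70/5 ≈ 14.00 years per doubling.
70 years fits 5 doublings: 2^5 = 32.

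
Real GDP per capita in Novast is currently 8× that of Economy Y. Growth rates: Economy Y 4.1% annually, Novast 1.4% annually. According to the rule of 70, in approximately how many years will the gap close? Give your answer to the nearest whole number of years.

What matters is the difference: 2.7 pp.
Rule of 70 on the gap: the ratio halves every 70/2.7 ≈ 25.93 years.
An 8× gap closes after 3 halvings: 3 × 25.93 ≈ 78 years.

≈ 78 years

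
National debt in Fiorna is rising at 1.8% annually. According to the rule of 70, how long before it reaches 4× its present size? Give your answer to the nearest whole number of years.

roughly 78 years

At 1.8% it doubles every 70/1.8 ≈ 38.89 years.
4× is 2 doublings, so 2 × 38.89 ≈ 78 years.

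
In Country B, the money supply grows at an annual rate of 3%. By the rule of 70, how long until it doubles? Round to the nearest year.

At 3%, doubling takes about 70/3 = 23.33 years.

23 years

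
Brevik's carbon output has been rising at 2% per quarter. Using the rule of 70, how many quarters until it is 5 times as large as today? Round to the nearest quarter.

81 quarters

At 2% it doubles every 70/2 ≈ 35.00 quarters.
5× is log₂ 5 ≈ 2.32 doublings, so ≈ 2.32 × 35.00 = 81 quarters.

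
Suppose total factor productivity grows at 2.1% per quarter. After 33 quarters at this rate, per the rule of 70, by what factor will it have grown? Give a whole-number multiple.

At 2.1% one doubling takes ≈ 33.33 quarters; 33 quarters is 1 of them, so ×2.

around 2 times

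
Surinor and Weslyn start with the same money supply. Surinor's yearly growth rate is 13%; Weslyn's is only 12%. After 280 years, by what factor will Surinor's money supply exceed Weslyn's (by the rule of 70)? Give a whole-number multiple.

about 16 times

Rate gap = 13% − 12% = 1 point.
The ratio doubles every 70/1 ≈ 70.00 years.
280/70.00 ≈ 4.00 doublings → ratio ≈ 2^4.00 ≈ 16.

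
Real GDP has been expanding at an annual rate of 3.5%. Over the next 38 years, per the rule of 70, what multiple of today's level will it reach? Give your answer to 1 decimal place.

around 3.7 times

Doubling time ≈ 70/3.5 = 20.00 years.
38 years / 20.00 ≈ 1.90 doublings → factor 2^1.90 ≈ 3.7.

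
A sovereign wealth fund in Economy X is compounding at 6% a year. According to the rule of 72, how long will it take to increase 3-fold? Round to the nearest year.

At 6% it doubles every 72/6 ≈ 12.00 years.
Reaching 3× takes log₂(3) ≈ 1.58 doublings.
1.58 × 12.00 ≈ 19 years.

around 19 years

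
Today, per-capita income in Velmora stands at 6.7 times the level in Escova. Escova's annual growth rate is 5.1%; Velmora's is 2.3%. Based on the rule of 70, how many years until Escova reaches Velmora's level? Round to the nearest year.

about 69 years

What matters is the difference: 2.8 pp.
Rule of 70 on the gap: the ratio halves every 70/2.8 ≈ 25.00 years.
A 6.7 times gap takes log₂(6.7) ≈ 2.74 halvings to close: 2.74 × 25.00 ≈ 69 years.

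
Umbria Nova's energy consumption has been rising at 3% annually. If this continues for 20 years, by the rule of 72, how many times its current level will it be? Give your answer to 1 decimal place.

Doubling time ≈ 72/3 = 24.00 years.
20 years / 24.00 ≈ 0.83 doublings → factor 2^0.83 ≈ 1.8.

around 1.8 times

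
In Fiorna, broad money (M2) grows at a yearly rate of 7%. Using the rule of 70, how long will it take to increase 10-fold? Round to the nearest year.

≈ 33 years

Doubling time ≈ 70/7 = 10.00 years.
10× is log₂ 10 ≈ 3.32 doublings, so ≈ 3.32 × 10.00 = 33 years.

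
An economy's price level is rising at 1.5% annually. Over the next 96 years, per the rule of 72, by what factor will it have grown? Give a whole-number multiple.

4 times

Doubling time ≈ 72/1.5 = 48.00 years.
96/48.00 ≈ 2 doublings, so about 2^2 = 4×.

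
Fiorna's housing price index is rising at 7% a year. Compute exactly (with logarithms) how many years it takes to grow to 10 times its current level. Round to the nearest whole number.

34 years

t = ln(10) / ln(1 + 0.07) = 2.3026 / 0.067659 ≈ 34.03.
≈ 34 years.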